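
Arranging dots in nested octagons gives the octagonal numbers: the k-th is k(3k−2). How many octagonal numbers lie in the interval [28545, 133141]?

114

The n-th octagonal number is n(3n−2).
Smallest index with value ≥ 28545: n = 98 (giving 28616).
Largest index with value ≤ 133141: n = 211 (giving 133141).
Indices 98 through 211: 114 terms.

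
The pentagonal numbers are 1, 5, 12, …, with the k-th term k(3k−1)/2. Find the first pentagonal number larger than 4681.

Solve n(3n−1)/2 > 4681 for integer n.
The largest n with value ≤ 4681 is 56 (since 4676 ≤ 4681 < 4845), so the first above is n = 57, value 4845.

4845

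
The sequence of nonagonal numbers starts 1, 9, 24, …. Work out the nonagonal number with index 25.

The 25th nonagonal number is n(7n−5)/2 with n = 25.
25·(7·25 − 5)/2 = 25·170/2 = 25·85 = 2125.

2125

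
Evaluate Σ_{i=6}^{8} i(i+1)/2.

85

Σ i(i+1)/2 = (Σi² + Σi) / 2 over i = 6..8.
Σi = 36 − 15 = 21 and Σi² = 204 − 55 = 149.
(1·149 + 1·21) / 2 = 170/2 = 85.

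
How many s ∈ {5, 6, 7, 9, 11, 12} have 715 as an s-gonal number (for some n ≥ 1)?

s = 5: P(5, 22) = 715. ✓
s = 6: P(6, 19) = 703 and P(6, 20) = 780; 715 is not s-gonal.
s = 7: P(7, 17) = 697 and P(7, 18) = 783; 715 is not s-gonal.
s = 9: P(9, 14) = 651 and P(9, 15) = 750; 715 is not s-gonal.
s = 11: P(11, 13) = 715. ✓
s = 12: P(12, 12) = 672 and P(12, 13) = 793; 715 is not s-gonal.
Hits: s ∈ {5, 11} → 2.

2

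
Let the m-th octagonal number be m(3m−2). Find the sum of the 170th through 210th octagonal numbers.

4441940

Σ i(3i−2) = 3Σi² − 2Σi over i = 170..210.
Σi = 22155 − 14365 = 7790 and Σi² = 3109085 − 1623245 = 1485840.
3·1485840 − 2·7790 = 4441940.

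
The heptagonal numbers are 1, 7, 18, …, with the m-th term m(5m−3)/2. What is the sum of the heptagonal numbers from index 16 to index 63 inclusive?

Σ i(5i−3)/2 = (5Σi² − 3Σi) / 2 over i = 16..63.
Σi = 2016 − 120 = 1896 and Σi² = 85344 − 1240 = 84104.
(5·84104 − 3·1896) / 2 = 414832/2 = 207416.

207416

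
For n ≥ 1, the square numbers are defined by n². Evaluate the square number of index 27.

The 27th square number is n² with n = 27.
27² = 729.

729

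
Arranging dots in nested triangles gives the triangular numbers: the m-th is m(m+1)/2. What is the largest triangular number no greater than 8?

6

Solve n(n+1)/2 ≤ 8 for integer n.
n = 3 gives 6 ≤ 8, while n = 4 gives 10 > 8; so the answer is 6.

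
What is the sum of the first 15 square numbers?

1240

Σ_{i=1}^{15} i² = 15·16·31/6 = 1240.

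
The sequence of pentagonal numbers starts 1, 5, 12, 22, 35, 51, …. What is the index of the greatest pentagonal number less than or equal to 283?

13

Solve n(3n−1)/2 ≤ 283 for integer n.
n = 13 gives 247 ≤ 283, while n = 14 gives 287 > 283; so the answer is index 13.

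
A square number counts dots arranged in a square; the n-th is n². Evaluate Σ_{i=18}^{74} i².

Σ_{i=18}^{74} i² = 137825 − 1785 = 136040.

136040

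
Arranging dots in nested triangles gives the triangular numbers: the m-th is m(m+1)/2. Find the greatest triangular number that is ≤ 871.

861

Solve n(n+1)/2 ≤ 871 for integer n.
n = 41 gives 861 ≤ 871, while n = 42 gives 903 > 871; so the answer is 861.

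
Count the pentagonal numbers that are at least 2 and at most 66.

5

The n-th pentagonal number is n(3n−1)/2.
Smallest index with value ≥ 2: n = 2 (giving 5).
Largest index with value ≤ 66: n = 6 (giving 51).
Indices 2 through 6: 5 terms.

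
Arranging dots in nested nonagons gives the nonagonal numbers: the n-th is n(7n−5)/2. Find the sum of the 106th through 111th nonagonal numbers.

245651

Σ i(7i−5)/2 = (7Σi² − 5Σi) / 2 over i = 106..111.
Σi = 6216 − 5565 = 651 and Σi² = 462056 − 391405 = 70651.
(7·70651 − 5·651) / 2 = 491302/2 = 245651.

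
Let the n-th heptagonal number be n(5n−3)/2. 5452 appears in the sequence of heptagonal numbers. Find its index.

47

Set n(5n−3)/2 = 5452, giving 5n² − 3n − 10904 = 0.
The discriminant is 9 + 40·5452 = 218089, and √218089 = 467.
So n = (3 + 467) / 10 = 470/10 = 47.
Check: 47·(5·47 − 3)/2 = 5452. ✓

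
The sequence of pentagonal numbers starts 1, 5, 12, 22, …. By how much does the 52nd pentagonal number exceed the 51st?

154

Consecutive pentagonal numbers differ by 3n − 2: here 3·52 − 2 = 154.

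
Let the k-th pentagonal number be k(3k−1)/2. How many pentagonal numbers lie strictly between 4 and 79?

The n-th pentagonal number is n(3n−1)/2.
Smallest index with value > 4: n = 2 (giving 5).
Largest index with value < 79: n = 7 (giving 70).
Indices 2 through 7: 6 terms.

6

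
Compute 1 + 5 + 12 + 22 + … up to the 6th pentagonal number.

126

Σ i(3i−1)/2 = (3Σi² − Σi) / 2 over i = 1..6.
Σi = 21 and Σi² = 91.
(3·91 − 1·21) / 2 = 252/2 = 126.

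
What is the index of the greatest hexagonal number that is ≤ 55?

5

Solve n(2n−1) ≤ 55 for integer n.
n = 5 gives 45 ≤ 55, while n = 6 gives 66 > 55; so the answer is index 5.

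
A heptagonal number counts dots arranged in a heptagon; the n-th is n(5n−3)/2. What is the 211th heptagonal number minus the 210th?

1051

Consecutive heptagonal numbers differ by 5n − 4: here 5·211 − 4 = 1051.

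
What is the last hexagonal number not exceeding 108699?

108345

Solve n(2n−1) ≤ 108699 for integer n.
n = 233 gives 108345 ≤ 108699, while n = 234 gives 109278 > 108699; so the answer is 108345.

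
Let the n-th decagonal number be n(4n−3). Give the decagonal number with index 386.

The 386th decagonal number is n(4n−3) with n = 386.
386·(4·386 − 3) = 386·1541 = 594826.

594826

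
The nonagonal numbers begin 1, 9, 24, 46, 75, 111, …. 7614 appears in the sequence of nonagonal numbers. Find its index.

Set n(7n−5)/2 = 7614, giving 7n² − 5n − 15228 = 0.
So n = (5 + 653) / 14 = 658/14 = 47.
Check: 47·(7·47 − 5)/2 = 7614. ✓

47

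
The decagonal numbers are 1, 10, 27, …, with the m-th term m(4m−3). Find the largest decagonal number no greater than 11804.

11502

Solve n(4n−3) ≤ 11804 for integer n.
n = 54 gives 11502 ≤ 11804, while n = 55 gives 11935 > 11804; so the answer is 11502.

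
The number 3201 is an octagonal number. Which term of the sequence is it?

33

Set n(3n−2) = 3201, giving 3n² − 2n − 3201 = 0.
So n = (2 + 196) / 6 = 198/6 = 33.
Check: 33·(3·33 − 2) = 3201. ✓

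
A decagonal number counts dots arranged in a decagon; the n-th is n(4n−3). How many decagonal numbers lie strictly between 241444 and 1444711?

The n-th decagonal number is n(4n−3).
Smallest index with value > 241444: n = 247 (giving 243295).
Largest index with value < 1444711: n = 601 (giving 1443001).
Indices 247 through 601: 355 terms.

355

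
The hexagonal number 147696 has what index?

Set n(2n−1) = 147696, giving 2n² − n − 147696 = 0.
The discriminant is 1 + 8·147696 = 1181569, and √1181569 = 1087.
So n = (1 + 1087) / 4 = 1088/4 = 272.
Check: 272·(2·272 − 1) = 147696. ✓

272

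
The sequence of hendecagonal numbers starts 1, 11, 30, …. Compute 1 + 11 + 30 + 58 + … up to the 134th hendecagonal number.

3618000

Σ i(9i−7)/2 = (9Σi² − 7Σi) / 2 over i = 1..134.
Σi = 9045 and Σi² = 811035.
(9·811035 − 7·9045) / 2 = 7236000/2 = 3618000.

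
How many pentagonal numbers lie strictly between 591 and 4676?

35

The n-th pentagonal number is n(3n−1)/2.
Smallest index with value > 591: n = 21 (giving 651).
Largest index with value < 4676: n = 55 (giving 4510).
Indices 21 through 55: 35 terms.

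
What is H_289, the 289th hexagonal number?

166753

The 289th hexagonal number is n(2n−1) with n = 289.
289·(2·289 − 1) = 289·577 = 166753.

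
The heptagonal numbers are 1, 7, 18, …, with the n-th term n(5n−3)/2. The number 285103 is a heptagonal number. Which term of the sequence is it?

Set n(5n−3)/2 = 285103, giving 5n² − 3n − 570206 = 0.
So n = (3 + 3377) / 10 = 3380/10 = 338.

338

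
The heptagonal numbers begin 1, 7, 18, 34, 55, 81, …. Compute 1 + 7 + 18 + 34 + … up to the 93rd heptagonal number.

674591

Σ i(5i−3)/2 = (5Σi² − 3Σi) / 2 over i = 1..93.
Σi = 4371 and Σi² = 272459.
(5·272459 − 3·4371) / 2 = 1349182/2 = 674591.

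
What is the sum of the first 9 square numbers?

285

Σ_{i=1}^{9} i² = 9·10·19/6 = 285.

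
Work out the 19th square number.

The 19th square number is n² with n = 19.
19² = 361.

361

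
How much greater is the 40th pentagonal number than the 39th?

118

Consecutive pentagonal numbers differ by 3n − 2: here 3·40 − 2 = 118.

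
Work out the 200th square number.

40000

The 200th square number is n² with n = 200.
200² = 40000.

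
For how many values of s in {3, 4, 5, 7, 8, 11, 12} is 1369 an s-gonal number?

s = 3: P(3, 51) = 1326 and P(3, 52) = 1378; 1369 is not s-gonal.
s = 4: P(4, 37) = 1369. ✓
s = 5: P(5, 30) = 1335 and P(5, 31) = 1426; 1369 is not s-gonal.
s = 7: P(7, 23) = 1288 and P(7, 24) = 1404; 1369 is not s-gonal.
s = 8: P(8, 21) = 1281 and P(8, 22) = 1408; 1369 is not s-gonal.
s = 11: P(11, 17) = 1241 and P(11, 18) = 1395; 1369 is not s-gonal.
s = 12: P(12, 16) = 1216 and P(12, 17) = 1377; 1369 is not s-gonal.
Hits: s ∈ {4} → 1.

1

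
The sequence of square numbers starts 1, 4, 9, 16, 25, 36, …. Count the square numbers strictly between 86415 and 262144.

218

The n-th square number is n².
Smallest index with value > 86415: n = 294 (giving 86436).
Largest index with value < 262144: n = 511 (giving 261121).
Indices 294 through 511: 218 terms.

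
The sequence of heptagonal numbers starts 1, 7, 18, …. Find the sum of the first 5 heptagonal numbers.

115

Σ i(5i−3)/2 = (5Σi² − 3Σi) / 2 over i = 1..5.
Σi = 15 and Σi² = 55.
(5·55 − 3·15) / 2 = 230/2 = 115.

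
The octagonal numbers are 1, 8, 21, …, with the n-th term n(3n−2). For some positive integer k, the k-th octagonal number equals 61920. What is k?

Set n(3n−2) = 61920, giving 3n² − 2n − 61920 = 0.
The discriminant is 4 + 12·61920 = 743044, and √743044 = 862.
So n = (2 + 862) / 6 = 864/6 = 144.
Check: 144·(3·144 − 2) = 61920. ✓

144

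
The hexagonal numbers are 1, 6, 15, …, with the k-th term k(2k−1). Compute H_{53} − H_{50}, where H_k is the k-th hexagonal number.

615

53·(2·53 − 1) = 5565 and 50·(2·50 − 1) = 4950.
Difference: 5565 − 4950 = 615.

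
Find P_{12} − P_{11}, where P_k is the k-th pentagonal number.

Consecutive pentagonal numbers differ by 3n − 2: here 3·12 − 2 = 34.

34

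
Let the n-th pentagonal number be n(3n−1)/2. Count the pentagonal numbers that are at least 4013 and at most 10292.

The n-th pentagonal number is n(3n−1)/2.
Smallest index with value ≥ 4013: n = 52 (giving 4030).
Largest index with value ≤ 10292: n = 83 (giving 10292).
Indices 52 through 83: 32 terms.

32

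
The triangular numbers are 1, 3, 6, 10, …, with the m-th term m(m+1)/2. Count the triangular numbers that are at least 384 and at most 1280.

23

The n-th triangular number is n(n+1)/2.
Smallest index with value ≥ 384: n = 28 (giving 406).
Largest index with value ≤ 1280: n = 50 (giving 1275).
Indices 28 through 50: 23 terms.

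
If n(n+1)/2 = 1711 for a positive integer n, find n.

Set n(n+1)/2 = 1711, giving n² + n − 3422 = 0.
The discriminant is 1 + 8·1711 = 13689, and √13689 = 117.
So n = (-1 + 117) / 2 = 116/2 = 58.

58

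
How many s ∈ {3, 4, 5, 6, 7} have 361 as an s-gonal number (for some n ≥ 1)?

s = 3: P(3, 26) = 351 and P(3, 27) = 378; 361 is not s-gonal.
s = 4: P(4, 19) = 361. ✓
s = 5: P(5, 15) = 330 and P(5, 16) = 376; 361 is not s-gonal.
s = 6: P(6, 13) = 325 and P(6, 14) = 378; 361 is not s-gonal.
s = 7: P(7, 12) = 342 and P(7, 13) = 403; 361 is not s-gonal.
Hits: s ∈ {4} → 1.

1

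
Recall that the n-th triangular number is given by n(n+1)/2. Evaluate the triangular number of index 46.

1081

The 46th triangular number is n(n+1)/2 with n = 46.
46·47/2 = 2162/2 = 1081.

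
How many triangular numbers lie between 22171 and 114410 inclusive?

The n-th triangular number is n(n+1)/2.
Smallest index with value ≥ 22171: n = 211 (giving 22366).
Largest index with value ≤ 114410: n = 477 (giving 114003).
Indices 211 through 477: 267 terms.

267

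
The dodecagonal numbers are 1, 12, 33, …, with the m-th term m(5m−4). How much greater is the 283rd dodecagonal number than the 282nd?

2821

Consecutive dodecagonal numbers differ by 10n − 9: here 10·283 − 9 = 2821.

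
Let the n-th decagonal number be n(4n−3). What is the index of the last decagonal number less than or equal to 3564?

30

Solve n(4n−3) ≤ 3564 for integer n.
n = 30 gives 3510 ≤ 3564, while n = 31 gives 3751 > 3564; so the answer is index 30.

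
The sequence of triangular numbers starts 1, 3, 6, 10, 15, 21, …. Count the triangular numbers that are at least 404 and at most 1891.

34

The n-th triangular number is n(n+1)/2.
Smallest index with value ≥ 404: n = 28 (giving 406).
Largest index with value ≤ 1891: n = 61 (giving 1891).
Indices 28 through 61: 34 terms.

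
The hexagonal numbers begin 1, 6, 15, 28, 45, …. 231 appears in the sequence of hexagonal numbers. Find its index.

11

Set n(2n−1) = 231, giving 2n² − n − 231 = 0.
The discriminant is 1 + 8·231 = 1849, and √1849 = 43.
So n = (1 + 43) / 4 = 44/4 = 11.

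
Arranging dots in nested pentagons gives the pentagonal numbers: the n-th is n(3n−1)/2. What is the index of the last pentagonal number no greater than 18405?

Solve n(3n−1)/2 ≤ 18405 for integer n.
n = 110 gives 18095 ≤ 18405, while n = 111 gives 18426 > 18405; so the answer is index 110.

110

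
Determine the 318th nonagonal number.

353139

The 318th nonagonal number is n(7n−5)/2 with n = 318.
318·(7·318 − 5)/2 = 318·2221/2 = 353139.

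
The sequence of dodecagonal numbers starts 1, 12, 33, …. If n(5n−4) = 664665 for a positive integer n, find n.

365

Set n(5n−4) = 664665, giving 5n² − 4n − 664665 = 0.
The discriminant is 16 + 20·664665 = 13293316, and √13293316 = 3646.
So n = (4 + 3646) / 10 = 3650/10 = 365.
Check: 365·(5·365 − 4) = 664665. ✓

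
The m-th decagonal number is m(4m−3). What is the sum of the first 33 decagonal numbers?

Σ i(4i−3) = 4Σi² − 3Σi over i = 1..33.
Σi = 561 and Σi² = 12529.
4·12529 − 3·561 = 48433.

48433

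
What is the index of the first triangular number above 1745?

59

Solve n(n+1)/2 > 1745 for integer n.
The largest n with value ≤ 1745 is 58 (since 1711 ≤ 1745 < 1770), so the first above is n = 59, value 1770.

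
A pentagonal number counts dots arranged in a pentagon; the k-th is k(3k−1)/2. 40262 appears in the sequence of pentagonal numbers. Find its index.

164

Set n(3n−1)/2 = 40262, giving 3n² − n − 80524 = 0.
The discriminant is 1 + 24·40262 = 966289, and √966289 = 983.
So n = (1 + 983) / 6 = 984/6 = 164.
Check: 164·(3·164 − 1)/2 = 40262. ✓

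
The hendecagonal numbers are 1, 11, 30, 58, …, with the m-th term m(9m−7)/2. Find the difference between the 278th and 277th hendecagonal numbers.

Consecutive hendecagonal numbers differ by 9n − 8: here 9·278 − 8 = 2494.

2494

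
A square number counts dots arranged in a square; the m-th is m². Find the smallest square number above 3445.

3481

Solve n² > 3445 for integer n.
The largest n with value ≤ 3445 is 58 (since 3364 ≤ 3445 < 3481), so the first above is n = 59, value 3481.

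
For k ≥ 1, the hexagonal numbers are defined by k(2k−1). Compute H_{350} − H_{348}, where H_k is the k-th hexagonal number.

350·(2·350 − 1) = 244650 and 348·(2·348 − 1) = 241860.
Difference: 244650 − 241860 = 2790.

2790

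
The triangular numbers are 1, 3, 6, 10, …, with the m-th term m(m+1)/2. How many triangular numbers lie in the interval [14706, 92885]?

260

The n-th triangular number is n(n+1)/2.
Smallest index with value ≥ 14706: n = 171 (giving 14706).
Largest index with value ≤ 92885: n = 430 (giving 92665).
Indices 171 through 430: 260 terms.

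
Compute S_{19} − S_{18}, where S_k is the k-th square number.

n² − (n−1)² = 2n − 1, so 19² − 18² = 2·19 − 1 = 37.

37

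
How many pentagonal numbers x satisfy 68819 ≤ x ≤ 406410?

The n-th pentagonal number is n(3n−1)/2.
Smallest index with value ≥ 68819: n = 215 (giving 69230).
Largest index with value ≤ 406410: n = 520 (giving 405340).
Indices 215 through 520: 306 terms.

306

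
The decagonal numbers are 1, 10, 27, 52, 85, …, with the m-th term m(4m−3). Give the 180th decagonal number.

The 180th decagonal number is n(4n−3) with n = 180.
180·(4·180 − 3) = 180·717 = 129060.

129060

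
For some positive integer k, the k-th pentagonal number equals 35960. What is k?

155

Set n(3n−1)/2 = 35960, giving 3n² − n − 71920 = 0.
The discriminant is 1 + 24·35960 = 863041, and √863041 = 929.
So n = (1 + 929) / 6 = 930/6 = 155.
Check: 155·(3·155 − 1)/2 = 35960. ✓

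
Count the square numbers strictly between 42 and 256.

9

The n-th square number is n².
Smallest index with value > 42: n = 7 (giving 49).
Largest index with value < 256: n = 15 (giving 225).
Indices 7 through 15: 9 terms.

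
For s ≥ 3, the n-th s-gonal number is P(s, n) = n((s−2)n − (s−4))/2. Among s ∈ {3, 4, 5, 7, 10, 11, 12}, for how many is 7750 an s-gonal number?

1

s = 3: P(3, 124) = 7750. ✓
s = 4: P(4, 88) = 7744 and P(4, 89) = 7921; 7750 is not s-gonal.
s = 5: P(5, 72) = 7740 and P(5, 73) = 7957; 7750 is not s-gonal.
s = 7: P(7, 55) = 7480 and P(7, 56) = 7756; 7750 is not s-gonal.
s = 10: P(10, 44) = 7612 and P(10, 45) = 7965; 7750 is not s-gonal.
s = 11: P(11, 41) = 7421 and P(11, 42) = 7791; 7750 is not s-gonal.
s = 12: P(12, 39) = 7449 and P(12, 40) = 7840; 7750 is not s-gonal.
Hits: s ∈ {3} → 1.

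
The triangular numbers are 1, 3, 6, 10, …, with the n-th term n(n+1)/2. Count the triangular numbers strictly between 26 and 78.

5

The n-th triangular number is n(n+1)/2.
Smallest index with value > 26: n = 7 (giving 28).
Largest index with value < 78: n = 11 (giving 66).
Indices 7 through 11: 5 terms.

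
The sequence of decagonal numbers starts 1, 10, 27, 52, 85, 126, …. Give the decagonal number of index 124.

The 124th decagonal number is n(4n−3) with n = 124.
124·(4·124 − 3) = 124·493 = 61132.

61132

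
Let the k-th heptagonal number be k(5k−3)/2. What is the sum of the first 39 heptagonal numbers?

Σ i(5i−3)/2 = (5Σi² − 3Σi) / 2 over i = 1..39.
Σi = 780 and Σi² = 20540.
(5·20540 − 3·780) / 2 = 100360/2 = 50180.

50180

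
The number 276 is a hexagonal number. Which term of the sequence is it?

Set n(2n−1) = 276, giving 2n² − n − 276 = 0.
The discriminant is 1 + 8·276 = 2209, and √2209 = 47.
So n = (1 + 47) / 4 = 48/4 = 12.

12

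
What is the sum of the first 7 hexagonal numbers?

252

Σ i(2i−1) = 2Σi² − Σi over i = 1..7.
Σi = 28 and Σi² = 140.
2·140 − 1·28 = 252.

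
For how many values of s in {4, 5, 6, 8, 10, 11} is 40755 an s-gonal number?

s = 4: P(4, 201) = 40401 and P(4, 202) = 40804; 40755 is not s-gonal.
s = 5: P(5, 165) = 40755. ✓
s = 6: P(6, 143) = 40755. ✓
s = 8: P(8, 116) = 40136 and P(8, 117) = 40833; 40755 is not s-gonal.
s = 10: P(10, 101) = 40501 and P(10, 102) = 41310; 40755 is not s-gonal.
s = 11: P(11, 95) = 40280 and P(11, 96) = 41136; 40755 is not s-gonal.
Hits: s ∈ {5, 6} → 2.

2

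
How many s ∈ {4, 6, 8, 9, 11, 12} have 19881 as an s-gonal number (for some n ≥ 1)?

s = 4: P(4, 141) = 19881. ✓
s = 6: P(6, 99) = 19503 and P(6, 100) = 19900; 19881 is not s-gonal.
s = 8: P(8, 81) = 19521 and P(8, 82) = 20008; 19881 is not s-gonal.
s = 9: P(9, 75) = 19500 and P(9, 76) = 20026; 19881 is not s-gonal.
s = 11: P(11, 66) = 19371 and P(11, 67) = 19966; 19881 is not s-gonal.
s = 12: P(12, 63) = 19593 and P(12, 64) = 20224; 19881 is not s-gonal.
Hits: s ∈ {4} → 1.

1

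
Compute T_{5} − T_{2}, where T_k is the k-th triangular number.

5·6/2 = 15 and 2·3/2 = 3.
Difference: 15 − 3 = 12.

12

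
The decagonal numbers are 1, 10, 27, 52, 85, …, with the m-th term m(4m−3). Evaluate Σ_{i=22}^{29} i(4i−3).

Σ i(4i−3) = 4Σi² − 3Σi over i = 22..29.
Σi = 435 − 231 = 204 and Σi² = 8555 − 3311 = 5244.
4·5244 − 3·204 = 20364.

20364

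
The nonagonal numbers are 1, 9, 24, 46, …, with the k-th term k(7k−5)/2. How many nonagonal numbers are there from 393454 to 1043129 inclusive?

211

The n-th nonagonal number is n(7n−5)/2.
Smallest index with value ≥ 393454: n = 336 (giving 394296).
Largest index with value ≤ 1043129: n = 546 (giving 1042041).
Indices 336 through 546: 211 terms.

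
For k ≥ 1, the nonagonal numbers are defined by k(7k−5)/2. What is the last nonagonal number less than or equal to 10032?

9699

Solve n(7n−5)/2 ≤ 10032 for integer n.
n = 53 gives 9699 ≤ 10032, while n = 54 gives 10071 > 10032; so the answer is 9699.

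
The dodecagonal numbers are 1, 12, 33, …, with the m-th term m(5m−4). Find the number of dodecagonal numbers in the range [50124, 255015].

126

The n-th dodecagonal number is n(5n−4).
Smallest index with value ≥ 50124: n = 101 (giving 50601).
Largest index with value ≤ 255015: n = 226 (giving 254476).
Indices 101 through 226: 126 terms.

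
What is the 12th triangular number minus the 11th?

Consecutive triangular numbers differ by n: T_{12} − T_{11} = 12.

12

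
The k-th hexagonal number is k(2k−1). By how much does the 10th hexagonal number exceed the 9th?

37

Consecutive hexagonal numbers differ by 4n − 3: here 4·10 − 3 = 37.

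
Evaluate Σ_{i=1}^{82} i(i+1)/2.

95284

Σ i(i+1)/2 = (Σi² + Σi) / 2 over i = 1..82.
Σi = 3403 and Σi² = 187165.
(1·187165 + 1·3403) / 2 = 190568/2 = 95284.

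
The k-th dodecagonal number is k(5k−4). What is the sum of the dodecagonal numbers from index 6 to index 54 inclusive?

263620

Σ i(5i−4) = 5Σi² − 4Σi over i = 6..54.
Σi = 1485 − 15 = 1470 and Σi² = 53955 − 55 = 53900.
5·53900 − 4·1470 = 263620.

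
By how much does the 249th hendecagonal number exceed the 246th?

249·(9·249 − 7)/2 = 278133 and 246·(9·246 − 7)/2 = 271461.
Difference: 278133 − 271461 = 6672.

6672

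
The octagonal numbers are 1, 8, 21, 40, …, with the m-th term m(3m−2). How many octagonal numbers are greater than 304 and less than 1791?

14

The n-th octagonal number is n(3n−2).
Smallest index with value > 304: n = 11 (giving 341).
Largest index with value < 1791: n = 24 (giving 1680).
Indices 11 through 24: 14 terms.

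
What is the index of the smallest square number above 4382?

67

Solve n² > 4382 for integer n.
The largest n with value ≤ 4382 is 66 (since 4356 ≤ 4382 < 4489), so the first above is n = 67, value 4489.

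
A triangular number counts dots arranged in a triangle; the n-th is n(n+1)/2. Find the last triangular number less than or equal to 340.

Solve n(n+1)/2 ≤ 340 for integer n.
n = 25 gives 325 ≤ 340, while n = 26 gives 351 > 340; so the answer is 325.

325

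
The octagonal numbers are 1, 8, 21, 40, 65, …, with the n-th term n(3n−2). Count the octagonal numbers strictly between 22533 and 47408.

The n-th octagonal number is n(3n−2).
Smallest index with value > 22533: n = 88 (giving 23056).
Largest index with value < 47408: n = 126 (giving 47376).
Indices 88 through 126: 39 terms.

39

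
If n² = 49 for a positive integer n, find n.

7

We need n² = 49, so n = √49 = 7.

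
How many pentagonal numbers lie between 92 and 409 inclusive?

The n-th pentagonal number is n(3n−1)/2.
Smallest index with value ≥ 92: n = 8 (giving 92).
Largest index with value ≤ 409: n = 16 (giving 376).
Indices 8 through 16: 9 terms.

9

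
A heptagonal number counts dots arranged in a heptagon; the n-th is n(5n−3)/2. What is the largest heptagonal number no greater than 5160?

Solve n(5n−3)/2 ≤ 5160 for integer n.
n = 45 gives 4995 ≤ 5160, while n = 46 gives 5221 > 5160; so the answer is 4995.

4995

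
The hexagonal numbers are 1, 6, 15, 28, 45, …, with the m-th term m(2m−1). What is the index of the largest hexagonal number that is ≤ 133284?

Solve n(2n−1) ≤ 133284 for integer n.
n = 258 gives 132870 ≤ 133284, while n = 259 gives 133903 > 133284; so the answer is index 258.

258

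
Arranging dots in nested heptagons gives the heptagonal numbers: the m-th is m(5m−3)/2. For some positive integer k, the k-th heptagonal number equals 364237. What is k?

Set n(5n−3)/2 = 364237, giving 5n² − 3n − 728474 = 0.
The discriminant is 9 + 40·364237 = 14569489, and √14569489 = 3817.
So n = (3 + 3817) / 10 = 3820/10 = 382.

382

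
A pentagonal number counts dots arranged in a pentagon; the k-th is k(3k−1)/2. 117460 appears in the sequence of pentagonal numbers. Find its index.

280

Set n(3n−1)/2 = 117460, giving 3n² − n − 234920 = 0.
The discriminant is 1 + 24·117460 = 2819041, and √2819041 = 1679.
So n = (1 + 1679) / 6 = 1680/6 = 280.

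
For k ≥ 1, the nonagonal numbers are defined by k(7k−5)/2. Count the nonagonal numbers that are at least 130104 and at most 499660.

185

The n-th nonagonal number is n(7n−5)/2.
Smallest index with value ≥ 130104: n = 194 (giving 131241).
Largest index with value ≤ 499660: n = 378 (giving 499149).
Indices 194 through 378: 185 terms.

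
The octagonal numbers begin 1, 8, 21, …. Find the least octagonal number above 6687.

6816

Solve n(3n−2) > 6687 for integer n.
The largest n with value ≤ 6687 is 47 (since 6533 ≤ 6687 < 6816), so the first above is n = 48, value 6816.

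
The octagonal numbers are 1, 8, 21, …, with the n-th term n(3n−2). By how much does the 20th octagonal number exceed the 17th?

327

20·(3·20 − 2) = 1160 and 17·(3·17 − 2) = 833.
Difference: 1160 − 833 = 327.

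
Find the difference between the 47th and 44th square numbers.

47² = 2209 and 44² = 1936.
Difference: 2209 − 1936 = 273.

273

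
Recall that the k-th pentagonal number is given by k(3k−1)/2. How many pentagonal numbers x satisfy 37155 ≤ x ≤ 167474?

The n-th pentagonal number is n(3n−1)/2.
Smallest index with value ≥ 37155: n = 158 (giving 37367).
Largest index with value ≤ 167474: n = 334 (giving 167167).
Indices 158 through 334: 177 terms.

177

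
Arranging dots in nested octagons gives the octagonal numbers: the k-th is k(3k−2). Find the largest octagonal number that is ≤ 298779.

Solve n(3n−2) ≤ 298779 for integer n.
n = 315 gives 297045 ≤ 298779, while n = 316 gives 298936 > 298779; so the answer is 297045.

297045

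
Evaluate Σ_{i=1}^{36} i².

16206

Σ_{i=1}^{36} i² = 36·37·73/6 = 16206.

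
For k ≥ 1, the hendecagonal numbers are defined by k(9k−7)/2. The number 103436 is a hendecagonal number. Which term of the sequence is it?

152

Set n(9n−7)/2 = 103436, giving 9n² − 7n − 206872 = 0.
So n = (7 + 2729) / 18 = 2736/18 = 152.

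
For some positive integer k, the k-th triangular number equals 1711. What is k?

58

Set n(n+1)/2 = 1711, giving n² + n − 3422 = 0.
The discriminant is 1 + 8·1711 = 13689, and √13689 = 117.
So n = (-1 + 117) / 2 = 116/2 = 58.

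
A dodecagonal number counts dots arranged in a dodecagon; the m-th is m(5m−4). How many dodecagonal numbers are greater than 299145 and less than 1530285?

The n-th dodecagonal number is n(5n−4).
Smallest index with value > 299145: n = 246 (giving 301596).
Largest index with value < 1530285: n = 553 (giving 1526833).
Indices 246 through 553: 308 terms.

308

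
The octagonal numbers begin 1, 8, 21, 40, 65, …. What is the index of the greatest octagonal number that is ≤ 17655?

Solve n(3n−2) ≤ 17655 for integer n.
n = 77 gives 17633 ≤ 17655, while n = 78 gives 18096 > 17655; so the answer is index 77.

77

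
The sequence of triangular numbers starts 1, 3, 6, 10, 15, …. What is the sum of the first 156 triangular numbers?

Σ i(i+1)/2 = (Σi² + Σi) / 2 over i = 1..156.
Σi = 12246 and Σi² = 1277666.
(1·1277666 + 1·12246) / 2 = 1289912/2 = 644956.

644956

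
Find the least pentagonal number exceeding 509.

Solve n(3n−1)/2 > 509 for integer n.
The largest n with value ≤ 509 is 18 (since 477 ≤ 509 < 532), so the first above is n = 19, value 532.

532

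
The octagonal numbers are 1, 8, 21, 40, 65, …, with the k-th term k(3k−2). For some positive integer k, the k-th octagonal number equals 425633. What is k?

377

Set n(3n−2) = 425633, giving 3n² − 2n − 425633 = 0.
The discriminant is 4 + 12·425633 = 5107600, and √5107600 = 2260.
So n = (2 + 2260) / 6 = 2262/6 = 377.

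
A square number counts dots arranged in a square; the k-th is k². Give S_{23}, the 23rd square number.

The 23rd square number is n² with n = 23.
23² = 529.

529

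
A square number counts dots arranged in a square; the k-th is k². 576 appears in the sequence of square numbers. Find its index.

We need n² = 576, so n = √576 = 24.
Check: 24² = 576. ✓

24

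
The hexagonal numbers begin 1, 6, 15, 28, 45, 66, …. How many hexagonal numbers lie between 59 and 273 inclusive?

The n-th hexagonal number is n(2n−1).
Smallest index with value ≥ 59: n = 6 (giving 66).
Largest index with value ≤ 273: n = 11 (giving 231).
Indices 6 through 11: 6 terms.

6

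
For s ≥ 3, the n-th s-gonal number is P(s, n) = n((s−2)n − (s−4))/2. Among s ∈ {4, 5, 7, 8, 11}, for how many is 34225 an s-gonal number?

1

s = 4: P(4, 185) = 34225. ✓
s = 5: P(5, 151) = 34126 and P(5, 152) = 34580; 34225 is not s-gonal.
s = 7: P(7, 117) = 34047 and P(7, 118) = 34633; 34225 is not s-gonal.
s = 8: P(8, 107) = 34133 and P(8, 108) = 34776; 34225 is not s-gonal.
s = 11: P(11, 87) = 33756 and P(11, 88) = 34540; 34225 is not s-gonal.
Hits: s ∈ {4} → 1.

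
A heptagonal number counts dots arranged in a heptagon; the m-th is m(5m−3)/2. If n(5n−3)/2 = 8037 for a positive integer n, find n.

Set n(5n−3)/2 = 8037, giving 5n² − 3n − 16074 = 0.
The discriminant is 9 + 40·8037 = 321489, and √321489 = 567.
So n = (3 + 567) / 10 = 570/10 = 57.
Check: 57·(5·57 − 3)/2 = 8037. ✓

57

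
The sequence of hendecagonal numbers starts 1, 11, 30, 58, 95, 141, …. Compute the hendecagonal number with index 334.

The 334th hendecagonal number is n(9n−7)/2 with n = 334.
334·(9·334 − 7)/2 = 334·2999/2 = 500833.

500833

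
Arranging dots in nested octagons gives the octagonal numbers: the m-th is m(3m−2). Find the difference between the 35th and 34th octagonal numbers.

Consecutive octagonal numbers differ by 6n − 5: here 6·35 − 5 = 205.

205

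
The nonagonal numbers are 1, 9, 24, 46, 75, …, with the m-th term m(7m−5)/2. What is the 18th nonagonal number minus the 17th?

Consecutive nonagonal numbers differ by 7n − 6: here 7·18 − 6 = 120.

120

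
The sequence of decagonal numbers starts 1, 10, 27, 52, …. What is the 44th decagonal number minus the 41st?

44·(4·44 − 3) = 7612 and 41·(4·41 − 3) = 6601.
Difference: 7612 − 6601 = 1011.

1011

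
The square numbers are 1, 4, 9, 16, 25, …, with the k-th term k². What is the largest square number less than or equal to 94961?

94864

Solve n² ≤ 94961 for integer n.
n = 308 gives 94864 ≤ 94961, while n = 309 gives 95481 > 94961; so the answer is 94864.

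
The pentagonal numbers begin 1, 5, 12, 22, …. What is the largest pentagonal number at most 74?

70

Solve n(3n−1)/2 ≤ 74 for integer n.
n = 7 gives 70 ≤ 74, while n = 8 gives 92 > 74; so the answer is 70.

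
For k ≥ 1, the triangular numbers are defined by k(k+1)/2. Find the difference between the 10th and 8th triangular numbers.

19

10·11/2 = 55 and 8·9/2 = 36.
Difference: 55 − 36 = 19.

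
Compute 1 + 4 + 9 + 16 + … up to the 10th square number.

385

Σ_{i=1}^{10} i² = 10·11·21/6 = 385.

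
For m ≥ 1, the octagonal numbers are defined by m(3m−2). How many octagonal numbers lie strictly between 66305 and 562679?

The n-th octagonal number is n(3n−2).
Smallest index with value > 66305: n = 150 (giving 67200).
Largest index with value < 562679: n = 433 (giving 561601).
Indices 150 through 433: 284 terms.

284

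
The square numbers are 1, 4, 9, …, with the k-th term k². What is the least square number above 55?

64

Solve n² > 55 for integer n.
The largest n with value ≤ 55 is 7 (since 49 ≤ 55 < 64), so the first above is n = 8, value 64.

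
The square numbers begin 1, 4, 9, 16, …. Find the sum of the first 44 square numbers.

29370

Σ_{i=1}^{44} i² = 44·45·89/6 = 29370.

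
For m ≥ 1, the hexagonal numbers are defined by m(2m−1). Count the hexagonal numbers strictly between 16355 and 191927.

The n-th hexagonal number is n(2n−1).
Smallest index with value > 16355: n = 91 (giving 16471).
Largest index with value < 191927: n = 310 (giving 191890).
Indices 91 through 310: 220 terms.

220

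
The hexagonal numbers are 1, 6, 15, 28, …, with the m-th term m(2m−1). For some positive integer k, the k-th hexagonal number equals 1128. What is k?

Set n(2n−1) = 1128, giving 2n² − n − 1128 = 0.
So n = (1 + 95) / 4 = 96/4 = 24.

24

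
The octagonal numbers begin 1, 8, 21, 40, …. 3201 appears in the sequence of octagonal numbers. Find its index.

33

Set n(3n−2) = 3201, giving 3n² − 2n − 3201 = 0.
The discriminant is 4 + 12·3201 = 38416, and √38416 = 196.
So n = (2 + 196) / 6 = 198/6 = 33.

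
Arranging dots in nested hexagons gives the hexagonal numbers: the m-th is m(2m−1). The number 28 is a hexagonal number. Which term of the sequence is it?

4

Set n(2n−1) = 28, giving 2n² − n − 28 = 0.
So n = (1 + 15) / 4 = 16/4 = 4.
Check: 4·(2·4 − 1) = 28. ✓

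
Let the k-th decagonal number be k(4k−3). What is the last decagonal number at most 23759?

Solve n(4n−3) ≤ 23759 for integer n.
n = 77 gives 23485 ≤ 23759, while n = 78 gives 24102 > 23759; so the answer is 23485.

23485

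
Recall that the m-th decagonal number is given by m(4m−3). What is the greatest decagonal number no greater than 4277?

4257

Solve n(4n−3) ≤ 4277 for integer n.
n = 33 gives 4257 ≤ 4277, while n = 34 gives 4522 > 4277; so the answer is 4257.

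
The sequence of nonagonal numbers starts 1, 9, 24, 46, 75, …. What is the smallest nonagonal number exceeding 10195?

Solve n(7n−5)/2 > 10195 for integer n.
The largest n with value ≤ 10195 is 54 (since 10071 ≤ 10195 < 10450), so the first above is n = 55, value 10450.

10450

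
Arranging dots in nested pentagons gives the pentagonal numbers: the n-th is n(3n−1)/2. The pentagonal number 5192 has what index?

Set n(3n−1)/2 = 5192, giving 3n² − n − 10384 = 0.
The discriminant is 1 + 24·5192 = 124609, and √124609 = 353.
So n = (1 + 353) / 6 = 354/6 = 59.

59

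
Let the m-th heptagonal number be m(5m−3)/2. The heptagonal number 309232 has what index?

Set n(5n−3)/2 = 309232, giving 5n² − 3n − 618464 = 0.
The discriminant is 9 + 40·309232 = 12369289, and √12369289 = 3517.
So n = (3 + 3517) / 10 = 3520/10 = 352.
Check: 352·(5·352 − 3)/2 = 309232. ✓

352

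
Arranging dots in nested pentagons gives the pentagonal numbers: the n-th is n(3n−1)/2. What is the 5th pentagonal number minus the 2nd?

5·(3·5 − 1)/2 = 35 and 2·(3·2 − 1)/2 = 5.
Difference: 35 − 5 = 30.

30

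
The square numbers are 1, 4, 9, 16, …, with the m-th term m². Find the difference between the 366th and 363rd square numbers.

366² = 133956 and 363² = 131769.
Difference: 133956 − 131769 = 2187.

2187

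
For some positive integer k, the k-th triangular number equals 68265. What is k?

Set n(n+1)/2 = 68265, giving n² + n − 136530 = 0.
The discriminant is 1 + 8·68265 = 546121, and √546121 = 739.
So n = (-1 + 739) / 2 = 738/2 = 369.
Check: 369·370/2 = 68265. ✓

369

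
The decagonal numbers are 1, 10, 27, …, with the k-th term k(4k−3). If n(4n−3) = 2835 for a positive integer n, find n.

27

Set n(4n−3) = 2835, giving 4n² − 3n − 2835 = 0.
So n = (3 + 213) / 8 = 216/8 = 27.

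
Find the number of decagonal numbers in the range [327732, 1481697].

323

The n-th decagonal number is n(4n−3).
Smallest index with value ≥ 327732: n = 287 (giving 328615).
Largest index with value ≤ 1481697: n = 609 (giving 1481697).
Indices 287 through 609: 323 terms.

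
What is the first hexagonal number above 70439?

Solve n(2n−1) > 70439 for integer n.
The largest n with value ≤ 70439 is 187 (since 69751 ≤ 70439 < 70500), so the first above is n = 188, value 70500.

70500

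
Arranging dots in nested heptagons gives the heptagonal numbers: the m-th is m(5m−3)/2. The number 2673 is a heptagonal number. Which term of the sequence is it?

Set n(5n−3)/2 = 2673, giving 5n² − 3n − 5346 = 0.
The discriminant is 9 + 40·2673 = 106929, and √106929 = 327.
So n = (3 + 327) / 10 = 330/10 = 33.

33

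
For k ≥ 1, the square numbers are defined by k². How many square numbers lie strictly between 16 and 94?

5

The n-th square number is n².
Smallest index with value > 16: n = 5 (giving 25).
Largest index with value < 94: n = 9 (giving 81).
Indices 5 through 9: 5 terms.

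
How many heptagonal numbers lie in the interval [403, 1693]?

14

The n-th heptagonal number is n(5n−3)/2.
Smallest index with value ≥ 403: n = 13 (giving 403).
Largest index with value ≤ 1693: n = 26 (giving 1651).
Indices 13 through 26: 14 terms.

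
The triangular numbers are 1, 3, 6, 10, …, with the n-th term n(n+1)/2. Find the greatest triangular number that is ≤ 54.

45

Solve n(n+1)/2 ≤ 54 for integer n.
n = 9 gives 45 ≤ 54, while n = 10 gives 55 > 54; so the answer is 45.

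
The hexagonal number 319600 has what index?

Set n(2n−1) = 319600, giving 2n² − n − 319600 = 0.
The discriminant is 1 + 8·319600 = 2556801, and √2556801 = 1599.
So n = (1 + 1599) / 4 = 1600/4 = 400.
Check: 400·(2·400 − 1) = 319600. ✓

400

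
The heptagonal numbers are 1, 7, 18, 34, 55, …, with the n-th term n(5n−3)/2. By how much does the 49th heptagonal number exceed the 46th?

49·(5·49 − 3)/2 = 5929 and 46·(5·46 − 3)/2 = 5221.
Difference: 5929 − 5221 = 708.

708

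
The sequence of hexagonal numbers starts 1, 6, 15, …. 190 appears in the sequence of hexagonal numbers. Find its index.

10

Set n(2n−1) = 190, giving 2n² − n − 190 = 0.
The discriminant is 1 + 8·190 = 1521, and √1521 = 39.
So n = (1 + 39) / 4 = 40/4 = 10.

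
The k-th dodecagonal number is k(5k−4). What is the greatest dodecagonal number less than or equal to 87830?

Solve n(5n−4) ≤ 87830 for integer n.
n = 132 gives 86592 ≤ 87830, while n = 133 gives 87913 > 87830; so the answer is 86592.

86592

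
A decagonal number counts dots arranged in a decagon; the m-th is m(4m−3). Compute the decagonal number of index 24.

24·(4·24 − 3) = 24·93 = 2232.

2232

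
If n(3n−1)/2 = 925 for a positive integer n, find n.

Set n(3n−1)/2 = 925, giving 3n² − n − 1850 = 0.
The discriminant is 1 + 24·925 = 22201, and √22201 = 149.
So n = (1 + 149) / 6 = 150/6 = 25.

25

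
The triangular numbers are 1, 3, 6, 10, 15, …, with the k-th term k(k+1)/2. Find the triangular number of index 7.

The 7th triangular number is n(n+1)/2 with n = 7.
7·8/2 = 56/2 = 28.

28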